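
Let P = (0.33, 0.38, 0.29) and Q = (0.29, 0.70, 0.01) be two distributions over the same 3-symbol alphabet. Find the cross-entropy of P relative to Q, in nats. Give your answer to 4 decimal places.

H(P,Q) = −Σ p·ln q.
  −0.33·ln(0.29) = 0.40850
  −0.38·ln(0.70) = 0.13554
  −0.29·ln(0.01) = 1.33550
H(P,Q) = 1.8795 nats.

1.8795 nats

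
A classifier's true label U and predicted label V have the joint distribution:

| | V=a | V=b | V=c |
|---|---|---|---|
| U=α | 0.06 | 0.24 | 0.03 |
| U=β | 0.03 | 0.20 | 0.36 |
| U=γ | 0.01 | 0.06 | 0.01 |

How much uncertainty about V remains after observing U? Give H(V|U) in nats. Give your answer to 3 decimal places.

0.793 nats

Marginals: p(U) = (0.3300, 0.5900, 0.0800), p(V) = (0.1000, 0.5000, 0.4000).
H(V|U) = Σ p(U) · H(V|U=·).
  U=α: p=0.3300, H(V|U=α) = 0.7595
  U=β: p=0.5900, H(V|U=β) = 0.8196
  U=γ: p=0.0800, H(V|U=γ) = 0.7356
Weighted sum = 0.793 nats.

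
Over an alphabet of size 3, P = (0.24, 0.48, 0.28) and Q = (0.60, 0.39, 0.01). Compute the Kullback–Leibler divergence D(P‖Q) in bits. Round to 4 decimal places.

D(P‖Q) = Σ p·log₂(p/q).
  0.24·log₂(0.24/0.60) = -0.31726
  0.48·log₂(0.48/0.39) = 0.14379
  0.28·log₂(0.28/0.01) = 1.34606
D(P‖Q) = 1.1726 bits.

1.1726 bits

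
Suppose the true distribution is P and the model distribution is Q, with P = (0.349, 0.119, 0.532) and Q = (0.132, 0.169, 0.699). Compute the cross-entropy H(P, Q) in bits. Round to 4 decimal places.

1.5996 bits

H(P,Q) = −Σ p·log₂ q.
  −0.349·log₂(0.132) = 1.01957
  −0.119·log₂(0.169) = 0.30522
  −0.532·log₂(0.699) = 0.27485
H(P,Q) = 1.5996 bits.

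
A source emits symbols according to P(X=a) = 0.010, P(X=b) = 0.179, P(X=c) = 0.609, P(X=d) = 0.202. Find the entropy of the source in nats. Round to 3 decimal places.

H(X) = −Σ p·ln p.
  −(0.010)·ln(0.010) = 0.0461
  −(0.179)·ln(0.179) = 0.3079
  −(0.609)·ln(0.609) = 0.3020
  −(0.202)·ln(0.202) = 0.3231
Sum: 0.0461 + 0.3079 + 0.3020 + 0.3231 = 0.979 nats.

0.979 nats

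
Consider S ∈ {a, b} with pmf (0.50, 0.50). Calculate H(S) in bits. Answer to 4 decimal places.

1.0000 bits

H(S) = −Σ p·log₂ p.
  −(0.50)·log₂(0.50) = 0.50000
  −(0.50)·log₂(0.50) = 0.50000
Sum: 0.50000 + 0.50000 = 1.0000 bits.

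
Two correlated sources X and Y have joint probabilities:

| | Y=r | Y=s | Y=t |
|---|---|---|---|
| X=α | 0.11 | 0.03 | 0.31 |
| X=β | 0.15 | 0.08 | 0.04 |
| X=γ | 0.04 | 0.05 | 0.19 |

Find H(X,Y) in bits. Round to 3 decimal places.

H(X,Y) = −Σ p(x,y)·log₂ p(x,y) over all 9 cells.
  cell (α,r): −0.11·log₂0.11 = 0.3503
  cell (α,s): −0.03·log₂0.03 = 0.1518
  cell (α,t): −0.31·log₂0.31 = 0.5238
  cell (β,r): −0.15·log₂0.15 = 0.4105
  cell (β,s): −0.08·log₂0.08 = 0.2915
  cell (β,t): −0.04·log₂0.04 = 0.1858
  cell (γ,r): −0.04·log₂0.04 = 0.1858
  cell (γ,s): −0.05·log₂0.05 = 0.2161
  cell (γ,t): −0.19·log₂0.19 = 0.4552
Sum = 2.771 bits.

2.771 bits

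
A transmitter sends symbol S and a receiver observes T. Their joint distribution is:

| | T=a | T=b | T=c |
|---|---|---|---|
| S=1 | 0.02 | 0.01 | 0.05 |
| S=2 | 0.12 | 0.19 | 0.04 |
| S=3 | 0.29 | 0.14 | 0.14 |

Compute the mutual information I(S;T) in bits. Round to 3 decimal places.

Marginals: p(S) = (0.0800, 0.3500, 0.5700), p(T) = (0.4300, 0.3400, 0.2300).
I(S;T) = H(S) + H(T) − H(S,T).
H(S) = 1.2839, H(T) = 1.5404, H(S,T) = 2.7156.
I(S;T) = 1.2839 + 1.5404 − 2.7156 = 0.109 bits.

0.109 bits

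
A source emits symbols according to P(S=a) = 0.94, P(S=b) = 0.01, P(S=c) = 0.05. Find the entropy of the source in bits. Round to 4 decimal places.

0.3664 bits

H(S) = −Σ p·log₂ p.
  −(0.94)·log₂(0.94) = 0.08391
  −(0.01)·log₂(0.01) = 0.06644
  −(0.05)·log₂(0.05) = 0.21610
Sum: 0.08391 + 0.06644 + 0.21610 = 0.3664 bits.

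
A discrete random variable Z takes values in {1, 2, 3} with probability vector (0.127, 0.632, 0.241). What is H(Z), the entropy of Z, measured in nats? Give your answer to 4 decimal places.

H(Z) = −Σ p·ln p.
  −(0.127)·ln(0.127) = 0.26207
  −(0.632)·ln(0.632) = 0.29000
  −(0.241)·ln(0.241) = 0.34293
Sum: 0.26207 + 0.29000 + 0.34293 = 0.8950 nats.

0.8950 nats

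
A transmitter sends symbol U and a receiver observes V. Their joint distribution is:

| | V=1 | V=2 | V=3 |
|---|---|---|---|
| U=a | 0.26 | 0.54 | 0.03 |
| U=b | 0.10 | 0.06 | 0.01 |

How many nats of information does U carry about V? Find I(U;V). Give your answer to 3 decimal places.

Marginals: p(U) = (0.8300, 0.1700), p(V) = (0.3600, 0.6000, 0.0400).
I(U;V) = Σ p(x,y)·ln[p(x,y)/(p(x)p(y))].
  (a,1): 0.26·ln(0.8701) = -0.0362
  (a,2): 0.54·ln(1.0843) = 0.0437
  (a,3): 0.03·ln(0.9036) = -0.0030
  (b,1): 0.10·ln(1.6340) = 0.0491
  (b,2): 0.06·ln(0.5882) = -0.0318
  (b,3): 0.01·ln(1.4706) = 0.0039
Sum = 0.026 nats.

0.026 nats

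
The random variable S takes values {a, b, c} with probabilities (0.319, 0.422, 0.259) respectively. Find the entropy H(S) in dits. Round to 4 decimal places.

H(S) = −Σ p·log₁₀ p.
  −(0.319)·log₁₀(0.319) = 0.15829
  −(0.422)·log₁₀(0.422) = 0.15812
  −(0.259)·log₁₀(0.259) = 0.15196
Sum: 0.15829 + 0.15812 + 0.15196 = 0.4684 dits.

0.4684 dits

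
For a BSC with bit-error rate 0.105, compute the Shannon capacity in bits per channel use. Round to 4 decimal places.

Binary symmetric channel: C = 1 − h₂(ε) where h₂ is the binary entropy function.
h₂(0.105) = −0.105·log₂0.105 − 0.895·log₂0.895 = 0.4846.
C = 1 − 0.4846 = 0.5154 bits per channel use.

0.5154 bits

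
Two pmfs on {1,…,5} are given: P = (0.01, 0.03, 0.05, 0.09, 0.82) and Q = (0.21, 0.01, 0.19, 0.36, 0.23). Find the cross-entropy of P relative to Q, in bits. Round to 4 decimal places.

2.2129 bits

H(P,Q) = −Σ p·log₂ q.
  −0.01·log₂(0.21) = 0.02252
  −0.03·log₂(0.01) = 0.19932
  −0.05·log₂(0.19) = 0.11980
  −0.09·log₂(0.36) = 0.13265
  −0.82·log₂(0.23) = 1.73864
H(P,Q) = 2.2129 bits.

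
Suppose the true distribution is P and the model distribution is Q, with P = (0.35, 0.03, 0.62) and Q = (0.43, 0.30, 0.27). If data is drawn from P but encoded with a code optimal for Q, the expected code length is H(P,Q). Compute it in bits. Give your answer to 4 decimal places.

1.6494 bits

H(P,Q) = −Σ p·log₂ q.
  −0.35·log₂(0.43) = 0.42616
  −0.03·log₂(0.30) = 0.05211
  −0.62·log₂(0.27) = 1.17116
H(P,Q) = 1.6494 bits.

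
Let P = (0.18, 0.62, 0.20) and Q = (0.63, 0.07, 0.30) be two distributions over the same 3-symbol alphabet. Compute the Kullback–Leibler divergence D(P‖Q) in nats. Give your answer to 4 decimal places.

1.0458 nats

D(P‖Q) = Σ p·ln(p/q).
  0.18·ln(0.18/0.63) = -0.22550
  0.62·ln(0.62/0.07) = 1.35236
  0.20·ln(0.20/0.30) = -0.08109
D(P‖Q) = 1.0458 nats.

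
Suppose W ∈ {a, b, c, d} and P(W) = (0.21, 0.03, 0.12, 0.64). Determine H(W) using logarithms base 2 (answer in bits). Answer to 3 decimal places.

H(W) = −Σ p·log₂ p.
  −(0.21)·log₂(0.21) = 0.4728
  −(0.03)·log₂(0.03) = 0.1518
  −(0.12)·log₂(0.12) = 0.3671
  −(0.64)·log₂(0.64) = 0.4121
Sum: 0.4728 + 0.1518 + 0.3671 + 0.4121 = 1.404 bits.

1.404 bits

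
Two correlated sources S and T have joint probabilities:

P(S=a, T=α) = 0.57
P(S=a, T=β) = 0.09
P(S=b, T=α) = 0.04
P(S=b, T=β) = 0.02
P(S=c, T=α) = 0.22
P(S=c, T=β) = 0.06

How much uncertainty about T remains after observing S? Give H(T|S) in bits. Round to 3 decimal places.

Chain rule: H(T|S) = H(S,T) − H(S).
Marginals: p(S) = (0.6600, 0.0600, 0.2800), p(T) = (0.8300, 0.1700).
H(S,T) = 1.7976 bits; H(S) = 1.1534 bits.
H(T|S) = 1.7976 − 1.1534 = 0.644 bits.

0.644 bits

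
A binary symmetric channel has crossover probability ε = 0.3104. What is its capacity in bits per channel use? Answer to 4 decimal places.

0.1064 bits

Binary symmetric channel: C = 1 − h₂(ε) where h₂ is the binary entropy function.
h₂(0.3104) = −0.3104·log₂0.3104 − 0.6896·log₂0.6896 = 0.8936.
C = 1 − 0.8936 = 0.1064 bits per channel use.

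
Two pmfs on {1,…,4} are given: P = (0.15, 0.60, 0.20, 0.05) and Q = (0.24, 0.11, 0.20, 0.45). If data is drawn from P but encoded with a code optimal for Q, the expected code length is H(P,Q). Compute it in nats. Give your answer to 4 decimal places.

H(P,Q) = −Σ p·ln q.
  −0.15·ln(0.24) = 0.21407
  −0.60·ln(0.11) = 1.32436
  −0.20·ln(0.20) = 0.32189
  −0.05·ln(0.45) = 0.03993
H(P,Q) = 1.9002 nats.

1.9002 nats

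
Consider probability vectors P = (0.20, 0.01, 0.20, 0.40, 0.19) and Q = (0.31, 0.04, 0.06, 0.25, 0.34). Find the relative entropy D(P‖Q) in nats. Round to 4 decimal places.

D(P‖Q) = Σ p·ln(p/q).
  0.20·ln(0.20/0.31) = -0.08765
  0.01·ln(0.01/0.04) = -0.01386
  0.20·ln(0.20/0.06) = 0.24079
  0.40·ln(0.40/0.25) = 0.18800
  0.19·ln(0.19/0.34) = -0.11057
D(P‖Q) = 0.2167 nats.

0.2167 nats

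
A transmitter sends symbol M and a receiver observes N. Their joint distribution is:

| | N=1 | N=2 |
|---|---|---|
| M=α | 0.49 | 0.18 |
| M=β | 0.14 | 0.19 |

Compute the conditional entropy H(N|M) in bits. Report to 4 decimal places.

0.8870 bits

Marginals: p(M) = (0.6700, 0.3300), p(N) = (0.6300, 0.3700).
H(N|M) = Σ p(M) · H(N|M=·).
  M=α: p=0.6700, H(N|M=α) = 0.8395
  M=β: p=0.3300, H(N|M=β) = 0.9834
Weighted sum = 0.8870 bits.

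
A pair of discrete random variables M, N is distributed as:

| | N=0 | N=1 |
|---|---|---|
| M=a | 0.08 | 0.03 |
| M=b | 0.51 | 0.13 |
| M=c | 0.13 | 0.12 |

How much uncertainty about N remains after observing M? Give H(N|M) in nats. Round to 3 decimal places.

Marginals: p(M) = (0.1100, 0.6400, 0.2500), p(N) = (0.7200, 0.2800).
H(N|M) = Σ p(M) · H(N|M=·).
  M=a: p=0.1100, H(N|M=a) = 0.5860
  M=b: p=0.6400, H(N|M=b) = 0.5047
  M=c: p=0.2500, H(N|M=c) = 0.6923
Weighted sum = 0.561 nats.

0.561 nats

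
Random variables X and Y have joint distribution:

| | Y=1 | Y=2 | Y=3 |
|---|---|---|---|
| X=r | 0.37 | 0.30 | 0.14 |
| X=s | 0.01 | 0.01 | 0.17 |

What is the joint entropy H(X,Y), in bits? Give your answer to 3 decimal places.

2.016 bits

H(X,Y) = −Σ p(x,y)·log₂ p(x,y) over all 6 cells.
  cell (r,1): −0.37·log₂0.37 = 0.5307
  cell (r,2): −0.30·log₂0.30 = 0.5211
  cell (r,3): −0.14·log₂0.14 = 0.3971
  cell (s,1): −0.01·log₂0.01 = 0.0664
  cell (s,2): −0.01·log₂0.01 = 0.0664
  cell (s,3): −0.17·log₂0.17 = 0.4346
Sum = 2.016 bits.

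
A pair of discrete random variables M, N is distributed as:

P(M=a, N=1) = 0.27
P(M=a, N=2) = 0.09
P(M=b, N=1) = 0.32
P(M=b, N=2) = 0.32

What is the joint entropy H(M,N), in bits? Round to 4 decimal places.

1.8747 bits

H(M,N) = −Σ p(x,y)·log₂ p(x,y) over all 4 cells.
  cell (a,1): −0.27·log₂0.27 = 0.51002
  cell (a,2): −0.09·log₂0.09 = 0.31265
  cell (b,1): −0.32·log₂0.32 = 0.52603
  cell (b,2): −0.32·log₂0.32 = 0.52603
Sum = 1.8747 bits.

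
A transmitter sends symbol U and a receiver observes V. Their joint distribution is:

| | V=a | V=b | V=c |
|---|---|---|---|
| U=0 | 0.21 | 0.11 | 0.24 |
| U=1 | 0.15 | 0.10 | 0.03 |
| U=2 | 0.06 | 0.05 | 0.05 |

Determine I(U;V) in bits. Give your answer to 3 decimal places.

Marginals: p(U) = (0.5600, 0.2800, 0.1600), p(V) = (0.4200, 0.2600, 0.3200).
I(U;V) = Σ p(x,y)·log₂[p(x,y)/(p(x)p(y))].
  (0,a): 0.21·log₂(0.8929) = -0.0343
  (0,b): 0.11·log₂(0.7555) = -0.0445
  (0,c): 0.24·log₂(1.3393) = 0.1012
  (1,a): 0.15·log₂(1.2755) = 0.0527
  (1,b): 0.10·log₂(1.3736) = 0.0458
  (1,c): 0.03·log₂(0.3348) = -0.0474
  (2,a): 0.06·log₂(0.8929) = -0.0098
  (2,b): 0.05·log₂(1.2019) = 0.0133
  (2,c): 0.05·log₂(0.9766) = -0.0017
Sum = 0.075 bits.

0.075 bits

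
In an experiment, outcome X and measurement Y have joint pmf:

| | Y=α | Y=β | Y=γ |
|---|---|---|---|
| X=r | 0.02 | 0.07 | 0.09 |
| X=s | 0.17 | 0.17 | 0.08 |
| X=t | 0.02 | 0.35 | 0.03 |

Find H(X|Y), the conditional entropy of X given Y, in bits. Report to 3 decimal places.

1.263 bits

Chain rule: H(X|Y) = H(X,Y) − H(Y).
Marginals: p(X) = (0.1800, 0.4200, 0.4000), p(Y) = (0.2100, 0.5900, 0.2000).
H(X,Y) = 2.6495 bits; H(Y) = 1.3863 bits.
H(X|Y) = 2.6495 − 1.3863 = 1.263 bits.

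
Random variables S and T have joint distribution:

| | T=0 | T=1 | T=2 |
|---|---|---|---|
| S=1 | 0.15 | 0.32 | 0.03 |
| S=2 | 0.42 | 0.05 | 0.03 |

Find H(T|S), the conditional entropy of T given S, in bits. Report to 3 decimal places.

Marginals: p(S) = (0.5000, 0.5000), p(T) = (0.5700, 0.3700, 0.0600).
H(T|S) = Σ p(S) · H(T|S=·).
  S=1: p=0.5000, H(T|S=1) = 1.1767
  S=2: p=0.5000, H(T|S=2) = 0.7870
Weighted sum = 0.982 bits.

0.982 bits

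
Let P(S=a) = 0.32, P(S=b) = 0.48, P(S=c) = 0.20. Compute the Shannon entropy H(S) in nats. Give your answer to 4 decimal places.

1.0388 nats

H(S) = −Σ p·ln p.
  −(0.32)·ln(0.32) = 0.36462
  −(0.48)·ln(0.48) = 0.35231
  −(0.20)·ln(0.20) = 0.32189
Sum: 0.36462 + 0.35231 + 0.32189 = 1.0388 nats.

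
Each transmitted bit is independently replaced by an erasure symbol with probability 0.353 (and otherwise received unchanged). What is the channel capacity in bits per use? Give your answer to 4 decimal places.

Binary erasure channel: capacity C = 1 − ε.
C = 1 − 0.353 = 0.6470 bits per channel use.

0.6470 bits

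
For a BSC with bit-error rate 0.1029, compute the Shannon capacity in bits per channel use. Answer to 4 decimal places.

Binary symmetric channel: C = 1 − h₂(ε) where h₂ is the binary entropy function.
h₂(0.1029) = −0.1029·log₂0.1029 − 0.8971·log₂0.8971 = 0.4781.
C = 1 − 0.4781 = 0.5219 bits per channel use.

0.5219 bits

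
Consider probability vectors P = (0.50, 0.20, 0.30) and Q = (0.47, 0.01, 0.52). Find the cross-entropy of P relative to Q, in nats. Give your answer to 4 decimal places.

1.4947 nats

H(P,Q) = −Σ p·ln q.
  −0.50·ln(0.47) = 0.37751
  −0.20·ln(0.01) = 0.92103
  −0.30·ln(0.52) = 0.19618
H(P,Q) = 1.4947 nats.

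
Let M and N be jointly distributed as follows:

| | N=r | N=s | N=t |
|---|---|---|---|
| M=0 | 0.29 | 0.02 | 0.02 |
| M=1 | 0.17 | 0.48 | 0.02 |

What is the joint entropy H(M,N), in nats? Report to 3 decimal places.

1.247 nats

H(M,N) = −Σ p(x,y)·ln p(x,y) over all 6 cells.
  cell (0,r): −0.29·ln0.29 = 0.3590
  cell (0,s): −0.02·ln0.02 = 0.0782
  cell (0,t): −0.02·ln0.02 = 0.0782
  cell (1,r): −0.17·ln0.17 = 0.3012
  cell (1,s): −0.48·ln0.48 = 0.3523
  cell (1,t): −0.02·ln0.02 = 0.0782
Sum = 1.247 nats.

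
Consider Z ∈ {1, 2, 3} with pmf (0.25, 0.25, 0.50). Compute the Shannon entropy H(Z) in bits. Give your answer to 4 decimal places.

H(Z) = −Σ p·log₂ p.
  −(0.25)·log₂(0.25) = 0.50000
  −(0.25)·log₂(0.25) = 0.50000
  −(0.50)·log₂(0.50) = 0.50000
Sum: 0.50000 + 0.50000 + 0.50000 = 1.5000 bits.

1.5000 bits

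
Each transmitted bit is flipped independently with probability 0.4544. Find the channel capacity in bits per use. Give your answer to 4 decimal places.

Binary symmetric channel: C = 1 − h₂(ε) where h₂ is the binary entropy function.
h₂(0.4544) = −0.4544·log₂0.4544 − 0.5456·log₂0.5456 = 0.9940.
C = 1 − 0.9940 = 0.0060 bits per channel use.

0.0060 bits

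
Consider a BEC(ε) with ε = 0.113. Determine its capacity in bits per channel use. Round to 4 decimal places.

0.8870 bits

Binary erasure channel: capacity C = 1 − ε.
C = 1 − 0.113 = 0.8870 bits per channel use.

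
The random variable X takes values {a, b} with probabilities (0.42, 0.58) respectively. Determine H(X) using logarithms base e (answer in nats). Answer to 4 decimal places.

0.6803 nats

H(X) = −Σ p·ln p.
  −(0.42)·ln(0.42) = 0.36435
  −(0.58)·ln(0.58) = 0.31594
Sum: 0.36435 + 0.31594 = 0.6803 nats.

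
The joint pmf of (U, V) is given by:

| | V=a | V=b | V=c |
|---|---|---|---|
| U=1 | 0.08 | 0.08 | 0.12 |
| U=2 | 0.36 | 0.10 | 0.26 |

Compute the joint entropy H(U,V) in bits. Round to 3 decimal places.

H(U,V) = −Σ p(x,y)·log₂ p(x,y) over all 6 cells.
  cell (1,a): −0.08·log₂0.08 = 0.2915
  cell (1,b): −0.08·log₂0.08 = 0.2915
  cell (1,c): −0.12·log₂0.12 = 0.3671
  cell (2,a): −0.36·log₂0.36 = 0.5306
  cell (2,b): −0.10·log₂0.10 = 0.3322
  cell (2,c): −0.26·log₂0.26 = 0.5053
Sum = 2.318 bits.

2.318 bits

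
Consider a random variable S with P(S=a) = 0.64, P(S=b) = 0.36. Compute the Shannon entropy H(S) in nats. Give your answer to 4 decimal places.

0.6534 nats

H(S) = −Σ p·ln p.
  −(0.64)·ln(0.64) = 0.28562
  −(0.36)·ln(0.36) = 0.36779
Sum: 0.28562 + 0.36779 = 0.6534 nats.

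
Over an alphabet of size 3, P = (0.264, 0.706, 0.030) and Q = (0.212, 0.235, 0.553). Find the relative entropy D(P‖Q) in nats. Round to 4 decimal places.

D(P‖Q) = Σ p·ln(p/q).
  0.264·ln(0.264/0.212) = 0.05791
  0.706·ln(0.706/0.235) = 0.77662
  0.030·ln(0.030/0.553) = -0.08742
D(P‖Q) = 0.7471 nats.

0.7471 nats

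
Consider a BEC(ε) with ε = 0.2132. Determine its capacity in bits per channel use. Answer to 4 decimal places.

Binary erasure channel: capacity C = 1 − ε.
C = 1 − 0.2132 = 0.7868 bits per channel use.

0.7868 bits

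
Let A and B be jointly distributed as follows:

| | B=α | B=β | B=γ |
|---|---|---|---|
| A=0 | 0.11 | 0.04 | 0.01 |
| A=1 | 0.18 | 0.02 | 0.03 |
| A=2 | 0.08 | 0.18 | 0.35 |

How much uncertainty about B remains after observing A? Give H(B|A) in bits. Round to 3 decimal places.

Chain rule: H(B|A) = H(A,B) − H(A).
Marginals: p(A) = (0.1600, 0.2300, 0.6100), p(B) = (0.3700, 0.2400, 0.3900).
H(A,B) = 2.5793 bits; H(A) = 1.3457 bits.
H(B|A) = 2.5793 − 1.3457 = 1.234 bits.

1.234 bits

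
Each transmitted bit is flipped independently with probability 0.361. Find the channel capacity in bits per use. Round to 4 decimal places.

0.0565 bits

Binary symmetric channel: C = 1 − h₂(ε) where h₂ is the binary entropy function.
h₂(0.361) = −0.361·log₂0.361 − 0.639·log₂0.639 = 0.9435.
C = 1 − 0.9435 = 0.0565 bits per channel use.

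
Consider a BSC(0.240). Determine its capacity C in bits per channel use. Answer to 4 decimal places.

Binary symmetric channel: C = 1 − h₂(ε) where h₂ is the binary entropy function.
h₂(0.240) = −0.240·log₂0.240 − 0.760·log₂0.760 = 0.7950.
C = 1 − 0.7950 = 0.2050 bits per channel use.

0.2050 bits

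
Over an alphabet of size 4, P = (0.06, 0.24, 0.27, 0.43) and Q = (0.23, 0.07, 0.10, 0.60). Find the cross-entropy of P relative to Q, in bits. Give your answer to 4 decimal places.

2.2618 bits

H(P,Q) = −Σ p·log₂ q.
  −0.06·log₂(0.23) = 0.12722
  −0.24·log₂(0.07) = 0.92076
  −0.27·log₂(0.10) = 0.89692
  −0.43·log₂(0.60) = 0.31690
H(P,Q) = 2.2618 bits.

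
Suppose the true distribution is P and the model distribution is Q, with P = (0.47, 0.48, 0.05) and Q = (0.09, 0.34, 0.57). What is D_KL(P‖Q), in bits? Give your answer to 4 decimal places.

1.1840 bits

D(P‖Q) = Σ p·log₂(p/q).
  0.47·log₂(0.47/0.09) = 1.12079
  0.48·log₂(0.48/0.34) = 0.23880
  0.05·log₂(0.05/0.57) = -0.17555
D(P‖Q) = 1.1840 bits.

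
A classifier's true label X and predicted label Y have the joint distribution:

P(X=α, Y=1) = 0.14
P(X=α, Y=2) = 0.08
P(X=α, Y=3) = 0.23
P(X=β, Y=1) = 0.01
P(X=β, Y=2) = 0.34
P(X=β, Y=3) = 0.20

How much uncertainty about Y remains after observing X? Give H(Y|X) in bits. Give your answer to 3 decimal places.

Marginals: p(X) = (0.4500, 0.5500), p(Y) = (0.1500, 0.4200, 0.4300).
H(Y|X) = Σ p(X) · H(Y|X=·).
  X=α: p=0.4500, H(Y|X=α) = 1.4620
  X=β: p=0.5500, H(Y|X=β) = 1.0648
Weighted sum = 1.244 bits.

1.244 bits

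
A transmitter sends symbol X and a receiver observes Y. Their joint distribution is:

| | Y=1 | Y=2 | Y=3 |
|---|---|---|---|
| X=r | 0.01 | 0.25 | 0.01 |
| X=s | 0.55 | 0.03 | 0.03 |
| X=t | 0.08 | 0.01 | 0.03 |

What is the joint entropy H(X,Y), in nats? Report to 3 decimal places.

1.331 nats

H(X,Y) = −Σ p(x,y)·ln p(x,y) over all 9 cells.
  cell (r,1): −0.01·ln0.01 = 0.0461
  cell (r,2): −0.25·ln0.25 = 0.3466
  cell (r,3): −0.01·ln0.01 = 0.0461
  cell (s,1): −0.55·ln0.55 = 0.3288
  cell (s,2): −0.03·ln0.03 = 0.1052
  cell (s,3): −0.03·ln0.03 = 0.1052
  cell (t,1): −0.08·ln0.08 = 0.2021
  cell (t,2): −0.01·ln0.01 = 0.0461
  cell (t,3): −0.03·ln0.03 = 0.1052
Sum = 1.331 nats.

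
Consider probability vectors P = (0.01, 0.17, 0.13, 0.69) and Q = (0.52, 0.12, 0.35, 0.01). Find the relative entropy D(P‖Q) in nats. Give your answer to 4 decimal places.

2.8125 nats

D(P‖Q) = Σ p·ln(p/q).
  0.01·ln(0.01/0.52) = -0.03951
  0.17·ln(0.17/0.12) = 0.05921
  0.13·ln(0.13/0.35) = -0.12875
  0.69·ln(0.69/0.01) = 2.92153
D(P‖Q) = 2.8125 nats.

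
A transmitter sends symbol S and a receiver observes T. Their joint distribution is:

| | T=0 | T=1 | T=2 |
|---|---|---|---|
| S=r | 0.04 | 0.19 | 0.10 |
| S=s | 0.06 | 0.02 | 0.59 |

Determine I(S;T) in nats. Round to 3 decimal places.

0.215 nats

Marginals: p(S) = (0.3300, 0.6700), p(T) = (0.1000, 0.2100, 0.6900).
I(S;T) = H(S) + H(T) − H(S,T).
H(S) = 0.6342, H(T) = 0.8140, H(S,T) = 1.2329.
I(S;T) = 0.6342 + 0.8140 − 1.2329 = 0.215 nats.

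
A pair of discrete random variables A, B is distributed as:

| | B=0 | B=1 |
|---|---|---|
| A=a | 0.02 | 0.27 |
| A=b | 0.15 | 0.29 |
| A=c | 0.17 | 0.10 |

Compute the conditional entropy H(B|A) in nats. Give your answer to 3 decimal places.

0.533 nats

Marginals: p(A) = (0.2900, 0.4400, 0.2700), p(B) = (0.3400, 0.6600).
H(B|A) = Σ p(A) · H(B|A=·).
  A=a: p=0.2900, H(B|A=a) = 0.2510
  A=b: p=0.4400, H(B|A=b) = 0.6416
  A=c: p=0.2700, H(B|A=c) = 0.6592
Weighted sum = 0.533 nats.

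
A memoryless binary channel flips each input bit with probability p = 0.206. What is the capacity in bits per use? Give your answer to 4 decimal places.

Binary symmetric channel: C = 1 − h₂(ε) where h₂ is the binary entropy function.
h₂(0.206) = −0.206·log₂0.206 − 0.794·log₂0.794 = 0.7338.
C = 1 − 0.7338 = 0.2662 bits per channel use.

0.2662 bits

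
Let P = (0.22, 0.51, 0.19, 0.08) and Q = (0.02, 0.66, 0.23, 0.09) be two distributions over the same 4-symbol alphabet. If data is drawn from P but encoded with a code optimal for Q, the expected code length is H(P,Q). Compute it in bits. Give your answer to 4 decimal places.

H(P,Q) = −Σ p·log₂ q.
  −0.22·log₂(0.02) = 1.24165
  −0.51·log₂(0.66) = 0.30573
  −0.19·log₂(0.23) = 0.40286
  −0.08·log₂(0.09) = 0.27791
H(P,Q) = 2.2281 bits.

2.2281 bits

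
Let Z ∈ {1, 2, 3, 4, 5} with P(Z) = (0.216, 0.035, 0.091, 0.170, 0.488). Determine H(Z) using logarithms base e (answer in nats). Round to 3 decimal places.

H(Z) = −Σ p·ln p.
  −(0.216)·ln(0.216) = 0.3310
  −(0.035)·ln(0.035) = 0.1173
  −(0.091)·ln(0.091) = 0.2181
  −(0.170)·ln(0.170) = 0.3012
  −(0.488)·ln(0.488) = 0.3501
Sum: 0.3310 + 0.1173 + 0.2181 + 0.3012 + 0.3501 = 1.318 nats.

1.318 nats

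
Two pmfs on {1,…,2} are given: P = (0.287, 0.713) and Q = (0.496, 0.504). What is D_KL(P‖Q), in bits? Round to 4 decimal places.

0.1303 bits

D(P‖Q) = Σ p·log₂(p/q).
  0.287·log₂(0.287/0.496) = -0.22653
  0.713·log₂(0.713/0.504) = 0.35684
D(P‖Q) = 0.1303 bits.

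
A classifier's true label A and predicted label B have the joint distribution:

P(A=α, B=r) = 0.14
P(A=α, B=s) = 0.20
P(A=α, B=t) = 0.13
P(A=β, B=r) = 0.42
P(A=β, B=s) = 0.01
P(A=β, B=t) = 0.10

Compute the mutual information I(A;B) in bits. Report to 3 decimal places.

0.258 bits

Marginals: p(A) = (0.4700, 0.5300), p(B) = (0.5600, 0.2100, 0.2300).
I(A;B) = H(A) + H(B) − H(A,B).
H(A) = 0.9974, H(B) = 1.4289, H(A,B) = 2.1684.
I(A;B) = 0.9974 + 1.4289 − 2.1684 = 0.258 bits.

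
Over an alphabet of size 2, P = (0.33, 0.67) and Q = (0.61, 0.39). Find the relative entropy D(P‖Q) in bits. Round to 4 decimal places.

0.2306 bits

D(P‖Q) = Σ p·log₂(p/q).
  0.33·log₂(0.33/0.61) = -0.29249
  0.67·log₂(0.67/0.39) = 0.52306
D(P‖Q) = 0.2306 bits.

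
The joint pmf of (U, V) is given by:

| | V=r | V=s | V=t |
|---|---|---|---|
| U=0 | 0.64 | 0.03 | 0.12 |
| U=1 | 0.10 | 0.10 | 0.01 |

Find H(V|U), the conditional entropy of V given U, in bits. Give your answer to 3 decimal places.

Chain rule: H(V|U) = H(U,V) − H(U).
Marginals: p(U) = (0.7900, 0.2100), p(V) = (0.7400, 0.1300, 0.1300).
H(U,V) = 1.6617 bits; H(U) = 0.7415 bits.
H(V|U) = 1.6617 − 0.7415 = 0.920 bits.

0.920 bits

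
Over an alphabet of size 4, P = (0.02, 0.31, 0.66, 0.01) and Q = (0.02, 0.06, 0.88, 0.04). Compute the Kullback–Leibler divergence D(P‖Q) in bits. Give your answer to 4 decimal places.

D(P‖Q) = Σ p·log₂(p/q).
  0.02·log₂(0.02/0.02) = 0.00000
  0.31·log₂(0.31/0.06) = 0.73446
  0.66·log₂(0.66/0.88) = -0.27392
  0.01·log₂(0.01/0.04) = -0.02000
D(P‖Q) = 0.4405 bits.

0.4405 bits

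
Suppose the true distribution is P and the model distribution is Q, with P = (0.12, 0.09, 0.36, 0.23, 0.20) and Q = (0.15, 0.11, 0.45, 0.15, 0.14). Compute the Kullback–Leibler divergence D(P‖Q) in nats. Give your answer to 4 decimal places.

D(P‖Q) = Σ p·ln(p/q).
  0.12·ln(0.12/0.15) = -0.02678
  0.09·ln(0.09/0.11) = -0.01806
  0.36·ln(0.36/0.45) = -0.08033
  0.23·ln(0.23/0.15) = 0.09831
  0.20·ln(0.20/0.14) = 0.07133
D(P‖Q) = 0.0445 nats.

0.0445 nats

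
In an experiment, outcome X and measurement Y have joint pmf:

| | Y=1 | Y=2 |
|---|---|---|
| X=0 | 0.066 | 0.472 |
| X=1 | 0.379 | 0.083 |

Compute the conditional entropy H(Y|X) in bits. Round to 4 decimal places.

0.6028 bits

Chain rule: H(Y|X) = H(X,Y) − H(X).
Marginals: p(X) = (0.5380, 0.4620), p(Y) = (0.4450, 0.5550).
H(X,Y) = 1.5986 bits; H(X) = 0.9958 bits.
H(Y|X) = 1.5986 − 0.9958 = 0.6028 bits.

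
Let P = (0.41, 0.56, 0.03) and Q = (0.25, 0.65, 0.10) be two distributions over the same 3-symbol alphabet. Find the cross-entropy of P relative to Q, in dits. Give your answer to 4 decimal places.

H(P,Q) = −Σ p·log₁₀ q.
  −0.41·log₁₀(0.25) = 0.24684
  −0.56·log₁₀(0.65) = 0.10477
  −0.03·log₁₀(0.10) = 0.03000
H(P,Q) = 0.3816 dits.

0.3816 dits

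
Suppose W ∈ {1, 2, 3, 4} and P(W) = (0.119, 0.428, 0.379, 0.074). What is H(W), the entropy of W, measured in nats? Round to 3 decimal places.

1.177 nats

H(W) = −Σ p·ln p.
  −(0.119)·ln(0.119) = 0.2533
  −(0.428)·ln(0.428) = 0.3632
  −(0.379)·ln(0.379) = 0.3677
  −(0.074)·ln(0.074) = 0.1927
Sum: 0.2533 + 0.3632 + 0.3677 + 0.1927 = 1.177 nats.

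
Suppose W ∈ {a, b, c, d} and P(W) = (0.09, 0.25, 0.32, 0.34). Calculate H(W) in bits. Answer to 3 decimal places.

1.868 bits

H(W) = −Σ p·log₂ p.
  −(0.09)·log₂(0.09) = 0.3127
  −(0.25)·log₂(0.25) = 0.5000
  −(0.32)·log₂(0.32) = 0.5260
  −(0.34)·log₂(0.34) = 0.5292
Sum: 0.3127 + 0.5000 + 0.5260 + 0.5292 = 1.868 bits.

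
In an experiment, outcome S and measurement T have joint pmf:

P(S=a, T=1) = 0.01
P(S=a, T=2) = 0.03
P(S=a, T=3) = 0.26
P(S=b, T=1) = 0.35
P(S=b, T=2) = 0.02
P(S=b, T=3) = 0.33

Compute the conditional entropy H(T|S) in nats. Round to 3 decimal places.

Marginals: p(S) = (0.3000, 0.7000), p(T) = (0.3600, 0.0500, 0.5900).
H(T|S) = Σ p(S) · H(T|S=·).
  S=a: p=0.3000, H(T|S=a) = 0.4677
  S=b: p=0.7000, H(T|S=b) = 0.8027
Weighted sum = 0.702 nats.

0.702 nats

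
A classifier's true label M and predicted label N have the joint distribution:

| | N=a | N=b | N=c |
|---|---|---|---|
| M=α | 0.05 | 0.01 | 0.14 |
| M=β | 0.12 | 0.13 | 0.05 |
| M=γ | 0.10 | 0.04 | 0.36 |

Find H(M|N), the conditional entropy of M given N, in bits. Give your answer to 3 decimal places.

1.264 bits

Chain rule: H(M|N) = H(M,N) − H(N).
Marginals: p(M) = (0.2000, 0.3000, 0.5000), p(N) = (0.2700, 0.1800, 0.5500).
H(M,N) = 2.6940 bits; H(N) = 1.4297 bits.
H(M|N) = 2.6940 − 1.4297 = 1.264 bits.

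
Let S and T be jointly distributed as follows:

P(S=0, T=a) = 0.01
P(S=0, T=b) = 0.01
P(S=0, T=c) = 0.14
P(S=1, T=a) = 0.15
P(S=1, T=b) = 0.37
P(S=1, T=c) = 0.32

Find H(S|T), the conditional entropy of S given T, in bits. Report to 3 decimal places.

Chain rule: H(S|T) = H(S,T) − H(T).
Marginals: p(S) = (0.1600, 0.8400), p(T) = (0.1600, 0.3800, 0.4600).
H(S,T) = 1.9973 bits; H(T) = 1.4688 bits.
H(S|T) = 1.9973 − 1.4688 = 0.528 bits.

0.528 bits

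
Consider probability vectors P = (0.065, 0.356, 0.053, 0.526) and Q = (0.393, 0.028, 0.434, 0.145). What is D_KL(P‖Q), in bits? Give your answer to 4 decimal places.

D(P‖Q) = Σ p·log₂(p/q).
  0.065·log₂(0.065/0.393) = -0.16874
  0.356·log₂(0.356/0.028) = 1.30594
  0.053·log₂(0.053/0.434) = -0.16078
  0.526·log₂(0.526/0.145) = 0.97784
D(P‖Q) = 1.9543 bits.

1.9543 bits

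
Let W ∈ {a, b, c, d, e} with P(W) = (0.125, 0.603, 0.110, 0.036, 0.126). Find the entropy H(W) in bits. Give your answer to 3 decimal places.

1.715 bits

H(W) = −Σ p·log₂ p.
  −(0.125)·log₂(0.125) = 0.3750
  −(0.603)·log₂(0.603) = 0.4401
  −(0.110)·log₂(0.110) = 0.3503
  −(0.036)·log₂(0.036) = 0.1727
  −(0.126)·log₂(0.126) = 0.3766
Sum: 0.3750 + 0.4401 + 0.3503 + 0.1727 + 0.3766 = 1.715 bits.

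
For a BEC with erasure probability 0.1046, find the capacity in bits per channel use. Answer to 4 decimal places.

Binary erasure channel: capacity C = 1 − ε.
C = 1 − 0.1046 = 0.8954 bits per channel use.

0.8954 bits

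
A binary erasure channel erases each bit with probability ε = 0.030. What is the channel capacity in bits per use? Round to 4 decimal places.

0.9700 bits

Binary erasure channel: capacity C = 1 − ε.
C = 1 − 0.030 = 0.9700 bits per channel use.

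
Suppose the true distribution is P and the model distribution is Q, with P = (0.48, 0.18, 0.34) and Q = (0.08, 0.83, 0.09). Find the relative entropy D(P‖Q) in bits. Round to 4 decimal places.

1.4958 bits

D(P‖Q) = Σ p·log₂(p/q).
  0.48·log₂(0.48/0.08) = 1.24078
  0.18·log₂(0.18/0.83) = -0.39692
  0.34·log₂(0.34/0.09) = 0.65196
D(P‖Q) = 1.4958 bits.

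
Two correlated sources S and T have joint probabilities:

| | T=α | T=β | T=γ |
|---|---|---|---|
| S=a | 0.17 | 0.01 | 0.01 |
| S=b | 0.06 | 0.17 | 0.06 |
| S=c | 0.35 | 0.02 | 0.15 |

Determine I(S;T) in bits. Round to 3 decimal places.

0.322 bits

Marginals: p(S) = (0.1900, 0.2900, 0.5200), p(T) = (0.5800, 0.2000, 0.2200).
I(S;T) = Σ p(x,y)·log₂[p(x,y)/(p(x)p(y))].
  (a,α): 0.17·log₂(1.5426) = 0.1063
  (a,β): 0.01·log₂(0.2632) = -0.0193
  (a,γ): 0.01·log₂(0.2392) = -0.0206
  (b,α): 0.06·log₂(0.3567) = -0.0892
  (b,β): 0.17·log₂(2.9310) = 0.2637
  (b,γ): 0.06·log₂(0.9404) = -0.0053
  (c,α): 0.35·log₂(1.1605) = 0.0752
  (c,β): 0.02·log₂(0.1923) = -0.0476
  (c,γ): 0.15·log₂(1.3112) = 0.0586
Sum = 0.322 bits.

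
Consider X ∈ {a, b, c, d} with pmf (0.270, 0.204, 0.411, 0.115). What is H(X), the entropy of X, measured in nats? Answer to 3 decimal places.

H(X) = −Σ p·ln p.
  −(0.270)·ln(0.270) = 0.3535
  −(0.204)·ln(0.204) = 0.3243
  −(0.411)·ln(0.411) = 0.3654
  −(0.115)·ln(0.115) = 0.2487
Sum: 0.3535 + 0.3243 + 0.3654 + 0.2487 = 1.292 nats.

1.292 nats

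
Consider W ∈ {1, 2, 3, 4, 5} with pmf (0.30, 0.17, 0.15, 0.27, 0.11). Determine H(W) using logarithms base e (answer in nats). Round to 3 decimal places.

H(W) = −Σ p·ln p.
  −(0.30)·ln(0.30) = 0.3612
  −(0.17)·ln(0.17) = 0.3012
  −(0.15)·ln(0.15) = 0.2846
  −(0.27)·ln(0.27) = 0.3535
  −(0.11)·ln(0.11) = 0.2428
Sum: 0.3612 + 0.3012 + 0.2846 + 0.3535 + 0.2428 = 1.543 nats.

1.543 nats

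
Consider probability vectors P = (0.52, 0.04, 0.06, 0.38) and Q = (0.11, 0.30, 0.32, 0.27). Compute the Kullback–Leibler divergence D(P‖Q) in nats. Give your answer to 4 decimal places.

D(P‖Q) = Σ p·ln(p/q).
  0.52·ln(0.52/0.11) = 0.80774
  0.04·ln(0.04/0.30) = -0.08060
  0.06·ln(0.06/0.32) = -0.10044
  0.38·ln(0.38/0.27) = 0.12986
D(P‖Q) = 0.7566 nats.

0.7566 nats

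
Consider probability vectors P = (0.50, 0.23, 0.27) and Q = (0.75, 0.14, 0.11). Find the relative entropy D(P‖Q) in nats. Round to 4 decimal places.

0.1539 nats

D(P‖Q) = Σ p·ln(p/q).
  0.50·ln(0.50/0.75) = -0.20273
  0.23·ln(0.23/0.14) = 0.11418
  0.27·ln(0.27/0.11) = 0.24244
D(P‖Q) = 0.1539 nats.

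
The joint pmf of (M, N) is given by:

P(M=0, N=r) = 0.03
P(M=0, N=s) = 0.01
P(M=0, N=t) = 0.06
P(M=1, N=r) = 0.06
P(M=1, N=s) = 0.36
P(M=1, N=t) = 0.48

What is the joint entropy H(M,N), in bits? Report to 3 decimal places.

H(M,N) = −Σ p(x,y)·log₂ p(x,y) over all 6 cells.
  cell (0,r): −0.03·log₂0.03 = 0.1518
  cell (0,s): −0.01·log₂0.01 = 0.0664
  cell (0,t): −0.06·log₂0.06 = 0.2435
  cell (1,r): −0.06·log₂0.06 = 0.2435
  cell (1,s): −0.36·log₂0.36 = 0.5306
  cell (1,t): −0.48·log₂0.48 = 0.5083
Sum = 1.744 bits.

1.744 bits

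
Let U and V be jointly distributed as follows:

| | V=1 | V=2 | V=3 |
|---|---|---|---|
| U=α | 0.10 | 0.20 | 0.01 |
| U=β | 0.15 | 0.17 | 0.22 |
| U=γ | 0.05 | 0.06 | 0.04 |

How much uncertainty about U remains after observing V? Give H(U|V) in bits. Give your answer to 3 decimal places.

1.279 bits

Chain rule: H(U|V) = H(U,V) − H(V).
Marginals: p(U) = (0.3100, 0.5400, 0.1500), p(V) = (0.3000, 0.4300, 0.2700).
H(U,V) = 2.8341 bits; H(V) = 1.5547 bits.
H(U|V) = 2.8341 − 1.5547 = 1.279 bits.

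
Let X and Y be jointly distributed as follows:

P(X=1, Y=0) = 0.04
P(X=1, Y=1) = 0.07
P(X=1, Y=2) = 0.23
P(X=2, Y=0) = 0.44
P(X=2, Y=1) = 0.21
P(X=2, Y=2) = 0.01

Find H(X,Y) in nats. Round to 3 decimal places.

1.388 nats

H(X,Y) = −Σ p(x,y)·ln p(x,y) over all 6 cells.
  cell (1,0): −0.04·ln0.04 = 0.1288
  cell (1,1): −0.07·ln0.07 = 0.1861
  cell (1,2): −0.23·ln0.23 = 0.3380
  cell (2,0): −0.44·ln0.44 = 0.3612
  cell (2,1): −0.21·ln0.21 = 0.3277
  cell (2,2): −0.01·ln0.01 = 0.0461
Sum = 1.388 nats.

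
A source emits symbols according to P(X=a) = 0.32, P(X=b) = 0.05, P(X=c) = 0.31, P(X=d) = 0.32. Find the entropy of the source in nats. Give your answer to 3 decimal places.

H(X) = −Σ p·ln p.
  −(0.32)·ln(0.32) = 0.3646
  −(0.05)·ln(0.05) = 0.1498
  −(0.31)·ln(0.31) = 0.3631
  −(0.32)·ln(0.32) = 0.3646
Sum: 0.3646 + 0.1498 + 0.3631 + 0.3646 = 1.242 nats.

1.242 nats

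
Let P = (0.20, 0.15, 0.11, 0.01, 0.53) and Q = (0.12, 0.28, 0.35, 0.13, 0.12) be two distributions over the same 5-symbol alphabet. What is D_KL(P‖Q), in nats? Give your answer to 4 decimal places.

0.6428 nats

D(P‖Q) = Σ p·ln(p/q).
  0.20·ln(0.20/0.12) = 0.10217
  0.15·ln(0.15/0.28) = -0.09362
  0.11·ln(0.11/0.35) = -0.12732
  0.01·ln(0.01/0.13) = -0.02565
  0.53·ln(0.53/0.12) = 0.78725
D(P‖Q) = 0.6428 nats.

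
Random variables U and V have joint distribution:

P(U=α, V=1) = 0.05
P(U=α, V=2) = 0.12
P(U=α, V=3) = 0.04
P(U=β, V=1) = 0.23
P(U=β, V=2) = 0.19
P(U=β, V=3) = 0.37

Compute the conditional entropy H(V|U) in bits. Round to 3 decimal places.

1.501 bits

Marginals: p(U) = (0.2100, 0.7900), p(V) = (0.2800, 0.3100, 0.4100).
H(V|U) = Σ p(U) · H(V|U=·).
  U=α: p=0.2100, H(V|U=α) = 1.4100
  U=β: p=0.7900, H(V|U=β) = 1.5253
Weighted sum = 1.501 bits.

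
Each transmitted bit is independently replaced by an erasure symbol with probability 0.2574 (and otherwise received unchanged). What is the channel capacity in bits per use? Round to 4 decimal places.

0.7426 bits

Binary erasure channel: capacity C = 1 − ε.
C = 1 − 0.2574 = 0.7426 bits per channel use.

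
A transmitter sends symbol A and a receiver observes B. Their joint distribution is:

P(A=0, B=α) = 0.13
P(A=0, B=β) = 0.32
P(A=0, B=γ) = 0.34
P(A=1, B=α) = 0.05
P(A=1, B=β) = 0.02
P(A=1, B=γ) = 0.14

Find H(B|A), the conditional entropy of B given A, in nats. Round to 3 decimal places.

0.986 nats

Marginals: p(A) = (0.7900, 0.2100), p(B) = (0.1800, 0.3400, 0.4800).
H(B|A) = Σ p(A) · H(B|A=·).
  A=0: p=0.7900, H(B|A=0) = 1.0259
  A=1: p=0.2100, H(B|A=1) = 0.8359
Weighted sum = 0.986 nats.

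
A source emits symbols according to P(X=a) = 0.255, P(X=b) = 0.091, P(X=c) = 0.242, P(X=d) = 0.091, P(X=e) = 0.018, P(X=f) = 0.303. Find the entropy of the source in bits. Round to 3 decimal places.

2.254 bits

H(X) = −Σ p·log₂ p.
  −(0.255)·log₂(0.255) = 0.5027
  −(0.091)·log₂(0.091) = 0.3147
  −(0.242)·log₂(0.242) = 0.4954
  −(0.091)·log₂(0.091) = 0.3147
  −(0.018)·log₂(0.018) = 0.1043
  −(0.303)·log₂(0.303) = 0.5220
Sum: 0.5027 + 0.3147 + 0.4954 + 0.3147 + 0.1043 + 0.5220 = 2.254 bits.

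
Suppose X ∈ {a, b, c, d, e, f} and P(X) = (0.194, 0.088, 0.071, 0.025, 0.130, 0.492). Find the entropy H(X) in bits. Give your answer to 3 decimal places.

H(X) = −Σ p·log₂ p.
  −(0.194)·log₂(0.194) = 0.4590
  −(0.088)·log₂(0.088) = 0.3086
  −(0.071)·log₂(0.071) = 0.2709
  −(0.025)·log₂(0.025) = 0.1330
  −(0.130)·log₂(0.130) = 0.3826
  −(0.492)·log₂(0.492) = 0.5034
Sum: 0.4590 + 0.3086 + 0.2709 + 0.1330 + 0.3826 + 0.5034 = 2.058 bits.

2.058 bits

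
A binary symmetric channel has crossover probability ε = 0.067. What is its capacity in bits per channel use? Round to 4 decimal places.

Binary symmetric channel: C = 1 − h₂(ε) where h₂ is the binary entropy function.
h₂(0.067) = −0.067·log₂0.067 − 0.933·log₂0.933 = 0.3546.
C = 1 − 0.3546 = 0.6454 bits per channel use.

0.6454 bits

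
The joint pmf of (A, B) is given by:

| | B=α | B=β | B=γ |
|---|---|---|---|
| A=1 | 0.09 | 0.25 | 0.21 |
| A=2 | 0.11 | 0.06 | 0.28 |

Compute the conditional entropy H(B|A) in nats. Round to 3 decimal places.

0.971 nats

Chain rule: H(B|A) = H(A,B) − H(A).
Marginals: p(A) = (0.5500, 0.4500), p(B) = (0.2000, 0.3100, 0.4900).
H(A,B) = 1.6591 nats; H(A) = 0.6881 nats.
H(B|A) = 1.6591 − 0.6881 = 0.971 nats.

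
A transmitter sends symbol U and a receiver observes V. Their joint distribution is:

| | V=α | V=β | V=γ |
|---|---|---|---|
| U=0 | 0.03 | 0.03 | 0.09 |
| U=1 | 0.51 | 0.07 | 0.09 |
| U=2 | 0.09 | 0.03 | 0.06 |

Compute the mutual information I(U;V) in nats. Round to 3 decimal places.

Marginals: p(U) = (0.1500, 0.6700, 0.1800), p(V) = (0.6300, 0.1300, 0.2400).
I(U;V) = H(U) + H(V) − H(U,V).
H(U) = 0.8616, H(V) = 0.8988, H(U,V) = 1.6641.
I(U;V) = 0.8616 + 0.8988 − 1.6641 = 0.096 nats.

0.096 nats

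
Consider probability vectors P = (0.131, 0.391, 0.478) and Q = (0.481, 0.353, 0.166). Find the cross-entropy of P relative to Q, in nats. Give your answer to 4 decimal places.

1.3614 nats

H(P,Q) = −Σ p·ln q.
  −0.131·ln(0.481) = 0.09588
  −0.391·ln(0.353) = 0.40714
  −0.478·ln(0.166) = 0.85838
H(P,Q) = 1.3614 nats.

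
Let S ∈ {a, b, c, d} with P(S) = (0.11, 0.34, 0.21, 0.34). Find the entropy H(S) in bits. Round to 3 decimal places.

1.881 bits

H(S) = −Σ p·log₂ p.
  −(0.11)·log₂(0.11) = 0.3503
  −(0.34)·log₂(0.34) = 0.5292
  −(0.21)·log₂(0.21) = 0.4728
  −(0.34)·log₂(0.34) = 0.5292
Sum: 0.3503 + 0.5292 + 0.4728 + 0.5292 = 1.881 bits.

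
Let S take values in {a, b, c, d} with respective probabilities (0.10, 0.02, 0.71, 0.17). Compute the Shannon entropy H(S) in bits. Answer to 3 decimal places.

1.230 bits

H(S) = −Σ p·log₂ p.
  −(0.10)·log₂(0.10) = 0.3322
  −(0.02)·log₂(0.02) = 0.1129
  −(0.71)·log₂(0.71) = 0.3508
  −(0.17)·log₂(0.17) = 0.4346
Sum: 0.3322 + 0.1129 + 0.3508 + 0.4346 = 1.230 bits.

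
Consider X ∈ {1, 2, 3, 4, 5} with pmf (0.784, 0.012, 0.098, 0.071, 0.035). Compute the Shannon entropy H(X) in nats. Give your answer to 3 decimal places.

H(X) = −Σ p·ln p.
  −(0.784)·ln(0.784) = 0.1908
  −(0.012)·ln(0.012) = 0.0531
  −(0.098)·ln(0.098) = 0.2276
  −(0.071)·ln(0.071) = 0.1878
  −(0.035)·ln(0.035) = 0.1173
Sum: 0.1908 + 0.0531 + 0.2276 + 0.1878 + 0.1173 = 0.777 nats.

0.777 nats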